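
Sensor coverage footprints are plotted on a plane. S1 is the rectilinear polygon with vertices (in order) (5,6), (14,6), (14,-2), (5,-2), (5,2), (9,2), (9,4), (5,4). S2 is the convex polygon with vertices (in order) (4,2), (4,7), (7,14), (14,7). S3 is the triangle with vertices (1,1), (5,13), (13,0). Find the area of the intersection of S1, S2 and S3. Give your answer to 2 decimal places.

The intersection is the polygon with vertices (8,4), (5,4), (5,6), (9.308,6), (9.941,4.971).
By the shoelace formula its area is 8.61.

8.61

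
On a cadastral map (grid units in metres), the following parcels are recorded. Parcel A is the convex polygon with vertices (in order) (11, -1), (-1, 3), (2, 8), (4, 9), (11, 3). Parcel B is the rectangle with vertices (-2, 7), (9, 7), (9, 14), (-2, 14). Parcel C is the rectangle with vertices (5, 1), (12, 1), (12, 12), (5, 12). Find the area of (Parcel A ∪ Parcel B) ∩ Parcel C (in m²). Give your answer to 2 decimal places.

46.67

The region (Parcel A ∪ Parcel B) ∩ Parcel C is the polygon with vertices (9,7), (6.333,7), (11,3), (11,1), (5,1), (5,12), (9,12).
By the shoelace formula its area is 46.67.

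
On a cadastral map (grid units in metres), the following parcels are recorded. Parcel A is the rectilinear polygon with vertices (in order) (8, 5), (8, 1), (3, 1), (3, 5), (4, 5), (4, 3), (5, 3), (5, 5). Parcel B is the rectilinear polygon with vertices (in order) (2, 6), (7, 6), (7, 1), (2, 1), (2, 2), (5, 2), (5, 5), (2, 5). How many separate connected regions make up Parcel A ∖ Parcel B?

2

Parcel A ∖ Parcel B splits into 2 disjoint pieces (area 4, area 4).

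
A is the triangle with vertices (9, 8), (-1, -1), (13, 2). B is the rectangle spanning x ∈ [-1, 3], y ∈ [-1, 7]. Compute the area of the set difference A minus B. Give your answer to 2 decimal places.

|A| = 48, |A∩B| = 5.4857.
|A ∖ B| = |A| − |A∩B| = 48 − 5.4857 = 42.51.

42.51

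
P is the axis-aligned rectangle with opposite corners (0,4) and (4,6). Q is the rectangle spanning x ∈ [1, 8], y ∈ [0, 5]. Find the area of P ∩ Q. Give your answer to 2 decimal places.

|P∩Q|: x∈[1,4], y∈[4,5] → 3·1 = 3.

3.00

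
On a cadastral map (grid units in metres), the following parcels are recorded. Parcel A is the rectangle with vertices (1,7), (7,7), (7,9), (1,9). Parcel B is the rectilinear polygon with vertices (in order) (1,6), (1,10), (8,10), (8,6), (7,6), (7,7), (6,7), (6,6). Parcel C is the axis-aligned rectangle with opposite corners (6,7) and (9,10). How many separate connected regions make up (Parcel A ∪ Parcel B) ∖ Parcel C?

2

(Parcel A ∪ Parcel B) ∖ Parcel C splits into 2 disjoint pieces (area 20, area 1).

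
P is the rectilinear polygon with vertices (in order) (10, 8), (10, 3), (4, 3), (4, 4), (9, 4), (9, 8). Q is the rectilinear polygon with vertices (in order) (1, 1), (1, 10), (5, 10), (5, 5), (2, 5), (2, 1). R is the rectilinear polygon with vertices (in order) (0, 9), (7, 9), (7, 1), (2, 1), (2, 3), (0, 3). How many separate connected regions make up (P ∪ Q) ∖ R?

(P ∪ Q) ∖ R splits into 3 disjoint pieces (area 7, area 4, area 2).

3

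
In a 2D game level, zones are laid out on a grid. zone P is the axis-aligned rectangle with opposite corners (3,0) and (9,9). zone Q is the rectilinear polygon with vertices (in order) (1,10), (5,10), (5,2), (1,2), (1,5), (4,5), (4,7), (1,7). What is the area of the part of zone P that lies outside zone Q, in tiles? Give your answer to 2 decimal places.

|zone P| = 54, |zone P∩zone Q| = 12.
|zone P ∖ zone Q| = |zone P| − |zone P∩zone Q| = 54 − 12 = 42.00.

42.00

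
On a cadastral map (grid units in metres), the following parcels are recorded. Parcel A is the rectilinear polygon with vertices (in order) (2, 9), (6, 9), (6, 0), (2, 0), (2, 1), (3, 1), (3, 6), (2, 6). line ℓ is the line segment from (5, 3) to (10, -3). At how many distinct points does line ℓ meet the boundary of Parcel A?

The segment meets the boundary at (6,1.8).

1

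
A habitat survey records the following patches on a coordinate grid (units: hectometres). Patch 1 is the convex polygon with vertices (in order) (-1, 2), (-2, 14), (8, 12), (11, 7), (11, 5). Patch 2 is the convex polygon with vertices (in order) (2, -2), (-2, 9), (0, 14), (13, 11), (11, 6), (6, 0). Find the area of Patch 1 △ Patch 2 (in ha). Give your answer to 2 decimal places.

|Patch 1| = 108.5, |Patch 2| = 143.5, |Patch 1∩Patch 2| = 100.2194.
|Patch 1 △ Patch 2| = |Patch 1| + |Patch 2| − 2·|Patch 1∩Patch 2| = 108.5 + 143.5 − 200.4387 = 51.56.

51.56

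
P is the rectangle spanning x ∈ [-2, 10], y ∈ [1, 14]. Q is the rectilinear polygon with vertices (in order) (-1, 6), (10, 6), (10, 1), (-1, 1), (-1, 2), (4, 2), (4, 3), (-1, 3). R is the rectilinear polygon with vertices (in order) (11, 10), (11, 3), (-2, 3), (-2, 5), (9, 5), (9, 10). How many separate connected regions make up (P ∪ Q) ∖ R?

2

(P ∪ Q) ∖ R splits into 2 disjoint pieces (area 24, area 103).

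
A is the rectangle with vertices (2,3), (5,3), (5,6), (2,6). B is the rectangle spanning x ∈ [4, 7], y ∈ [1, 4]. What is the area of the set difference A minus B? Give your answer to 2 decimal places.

|A∩B|: x∈[4,5], y∈[3,4] → 1·1 = 1.
|A| = 9.
|A ∖ B| = |A| − |A∩B| = 9 − 1 = 8.00.

8.00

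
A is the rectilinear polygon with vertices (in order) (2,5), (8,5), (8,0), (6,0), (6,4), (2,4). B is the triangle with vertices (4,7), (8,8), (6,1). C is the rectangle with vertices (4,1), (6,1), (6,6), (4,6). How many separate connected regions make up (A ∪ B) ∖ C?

2

(A ∪ B) ∖ C splits into 2 disjoint pieces (area 16.5476, area 2).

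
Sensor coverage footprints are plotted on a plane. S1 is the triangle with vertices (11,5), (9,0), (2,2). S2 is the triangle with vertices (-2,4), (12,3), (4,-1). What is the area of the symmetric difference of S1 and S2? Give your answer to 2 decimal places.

|S1| = 19.5, |S2| = 32, |S1∩S2| = 13.6344.
|S1 △ S2| = |S1| + |S2| − 2·|S1∩S2| = 19.5 + 32 − 27.2687 = 24.23.

24.23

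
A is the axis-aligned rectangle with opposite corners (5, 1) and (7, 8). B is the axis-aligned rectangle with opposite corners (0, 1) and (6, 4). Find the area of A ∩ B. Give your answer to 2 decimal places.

|A∩B|: x∈[5,6], y∈[1,4] → 1·3 = 3.

3.00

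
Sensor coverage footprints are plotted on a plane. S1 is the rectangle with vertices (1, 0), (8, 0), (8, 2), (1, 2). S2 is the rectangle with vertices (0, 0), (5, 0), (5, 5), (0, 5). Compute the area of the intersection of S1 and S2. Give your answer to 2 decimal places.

|S1∩S2|: x∈[1,5], y∈[0,2] → 4·2 = 8.

8.00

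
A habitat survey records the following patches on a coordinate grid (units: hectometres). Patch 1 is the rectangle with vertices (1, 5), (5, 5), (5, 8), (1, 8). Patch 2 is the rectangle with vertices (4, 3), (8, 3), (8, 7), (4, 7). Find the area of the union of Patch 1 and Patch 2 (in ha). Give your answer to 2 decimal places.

By inclusion–exclusion:
Individual areas: |Patch 1| = 12, |Patch 2| = 16.
|Patch 1∩Patch 2|: x∈[4,5], y∈[5,7] → 1·2 = 2.
|Patch 1 ∪ Patch 2| = 28 − 2 = 26.00.

26.00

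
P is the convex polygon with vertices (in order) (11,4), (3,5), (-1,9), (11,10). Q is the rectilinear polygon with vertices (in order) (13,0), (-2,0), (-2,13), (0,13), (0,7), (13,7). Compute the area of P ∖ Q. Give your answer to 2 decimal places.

|P| = 50, |P∩Q| = 22.5417.
|P ∖ Q| = |P| − |P∩Q| = 50 − 22.5417 = 27.46.

27.46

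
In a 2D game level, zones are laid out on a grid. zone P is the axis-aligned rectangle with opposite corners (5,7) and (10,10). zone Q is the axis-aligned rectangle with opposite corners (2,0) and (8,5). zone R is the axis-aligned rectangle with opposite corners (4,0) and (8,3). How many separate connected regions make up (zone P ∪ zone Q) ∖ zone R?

(zone P ∪ zone Q) ∖ zone R splits into 2 disjoint pieces (area 15, area 18).

2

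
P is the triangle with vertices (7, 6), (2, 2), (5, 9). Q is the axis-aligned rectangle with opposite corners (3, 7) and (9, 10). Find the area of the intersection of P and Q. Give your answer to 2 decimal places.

The intersection is the polygon with vertices (5,9), (6.333,7), (4.143,7).
By the shoelace formula its area is 2.19.

2.19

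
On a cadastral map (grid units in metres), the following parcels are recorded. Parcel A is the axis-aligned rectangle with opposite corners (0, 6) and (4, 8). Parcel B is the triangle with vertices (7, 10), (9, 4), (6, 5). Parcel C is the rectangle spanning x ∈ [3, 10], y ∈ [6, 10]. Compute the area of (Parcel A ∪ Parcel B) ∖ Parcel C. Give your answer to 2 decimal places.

|Parcel A ∪ Parcel B| = 16.
|(Parcel A ∪ Parcel B) ∩ Parcel C| = 6.2667.
|(Parcel A ∪ Parcel B) ∖ Parcel C| = 16 − 6.2667 = 9.73.

9.73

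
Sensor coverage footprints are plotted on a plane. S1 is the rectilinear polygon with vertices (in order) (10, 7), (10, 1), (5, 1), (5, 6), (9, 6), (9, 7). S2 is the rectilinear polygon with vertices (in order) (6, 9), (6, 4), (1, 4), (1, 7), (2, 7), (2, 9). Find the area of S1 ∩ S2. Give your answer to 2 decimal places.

The intersection is the polygon with vertices (5,6), (6,6), (6,4), (5,4).
By the shoelace formula its area is 2.00.

2.00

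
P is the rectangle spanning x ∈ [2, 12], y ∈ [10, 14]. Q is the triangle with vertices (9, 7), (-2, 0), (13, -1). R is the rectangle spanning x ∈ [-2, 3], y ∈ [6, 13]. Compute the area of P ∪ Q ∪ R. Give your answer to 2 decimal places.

By inclusion–exclusion:
Individual areas: |P| = 40, |Q| = 58, |R| = 35.
|P∩Q| = 0.
|P∩R|: x∈[2,3], y∈[10,13] → 1·3 = 3.
|Q∩R| = 0.
|P∩Q∩R| = 0.
|P ∪ Q ∪ R| = 133 − 3 + 0 = 130.00.

130.00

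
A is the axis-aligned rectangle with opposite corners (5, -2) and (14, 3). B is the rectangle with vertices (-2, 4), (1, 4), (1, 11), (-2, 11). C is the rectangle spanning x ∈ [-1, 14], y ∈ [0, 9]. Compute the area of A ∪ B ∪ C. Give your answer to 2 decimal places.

164.00

By inclusion–exclusion:
Individual areas: |A| = 45, |B| = 21, |C| = 135.
|A∩B| = 0 (no overlap).
|A∩C|: x∈[5,14], y∈[0,3] → 9·3 = 27.
|B∩C|: x∈[-1,1], y∈[4,9] → 2·5 = 10.
|A∩B∩C| = 0.
|A ∪ B ∪ C| = 201 − 37 + 0 = 164.00.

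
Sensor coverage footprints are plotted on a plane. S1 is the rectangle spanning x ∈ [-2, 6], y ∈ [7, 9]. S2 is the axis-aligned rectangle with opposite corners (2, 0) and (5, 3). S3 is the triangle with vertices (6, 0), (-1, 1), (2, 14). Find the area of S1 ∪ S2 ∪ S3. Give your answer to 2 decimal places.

57.87

By inclusion–exclusion:
Individual areas: |S1| = 16, |S2| = 9, |S3| = 47.
|S1∩S2| = 0 (no overlap).
|S1∩S3| = 6.1978.
|S2∩S3| = 7.9286.
|S1∩S2∩S3| = 0.
|S1 ∪ S2 ∪ S3| = 72 − 14.1264 + 0 = 57.87.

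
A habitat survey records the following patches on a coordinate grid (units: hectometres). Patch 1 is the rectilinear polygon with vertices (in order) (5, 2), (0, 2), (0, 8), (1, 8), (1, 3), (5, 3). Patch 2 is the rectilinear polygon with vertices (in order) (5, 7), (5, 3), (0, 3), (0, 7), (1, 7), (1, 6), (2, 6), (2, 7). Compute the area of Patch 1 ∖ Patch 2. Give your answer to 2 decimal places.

|Patch 1| = 10, |Patch 1∩Patch 2| = 4.
|Patch 1 ∖ Patch 2| = |Patch 1| − |Patch 1∩Patch 2| = 10 − 4 = 6.00.

6.00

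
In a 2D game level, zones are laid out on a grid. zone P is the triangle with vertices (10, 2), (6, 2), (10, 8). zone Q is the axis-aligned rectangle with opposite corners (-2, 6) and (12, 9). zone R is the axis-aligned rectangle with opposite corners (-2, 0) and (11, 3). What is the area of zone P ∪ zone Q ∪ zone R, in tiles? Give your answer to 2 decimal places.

88.00

By inclusion–exclusion:
Individual areas: |zone P| = 12, |zone Q| = 42, |zone R| = 39.
|zone P∩zone Q| = 1.3333.
|zone P∩zone R| = 3.6667.
|zone Q∩zone R| = 0 (no overlap).
|zone P∩zone Q∩zone R| = 0.
|zone P ∪ zone Q ∪ zone R| = 93 − 5 + 0 = 88.00.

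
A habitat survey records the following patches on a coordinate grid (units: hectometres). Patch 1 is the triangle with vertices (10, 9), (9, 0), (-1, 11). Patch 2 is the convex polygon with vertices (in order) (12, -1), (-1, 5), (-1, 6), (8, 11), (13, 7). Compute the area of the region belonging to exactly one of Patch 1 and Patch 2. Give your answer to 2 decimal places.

61.05

|Patch 1| = 50.5, |Patch 2| = 92.5, |Patch 1∩Patch 2| = 40.9746.
|Patch 1 △ Patch 2| = |Patch 1| + |Patch 2| − 2·|Patch 1∩Patch 2| = 50.5 + 92.5 − 81.9492 = 61.05.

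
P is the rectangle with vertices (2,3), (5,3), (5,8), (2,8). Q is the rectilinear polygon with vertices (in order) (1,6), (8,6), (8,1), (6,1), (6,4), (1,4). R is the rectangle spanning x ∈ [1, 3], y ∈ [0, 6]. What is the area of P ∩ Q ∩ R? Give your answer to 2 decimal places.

The intersection is the polygon with vertices (2,4), (2,6), (3,6), (3,4).
By the shoelace formula its area is 2.00.

2.00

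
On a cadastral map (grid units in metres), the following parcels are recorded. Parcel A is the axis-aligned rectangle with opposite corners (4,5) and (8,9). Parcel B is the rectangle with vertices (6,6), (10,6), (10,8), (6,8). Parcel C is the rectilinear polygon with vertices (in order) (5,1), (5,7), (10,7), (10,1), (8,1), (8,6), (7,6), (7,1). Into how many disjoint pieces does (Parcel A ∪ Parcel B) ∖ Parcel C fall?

2

(Parcel A ∪ Parcel B) ∖ Parcel C splits into 2 disjoint pieces (area 1, area 12).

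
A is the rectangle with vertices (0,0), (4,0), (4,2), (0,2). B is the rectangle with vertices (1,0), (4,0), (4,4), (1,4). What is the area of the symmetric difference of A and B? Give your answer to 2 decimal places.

|A∩B|: x∈[1,4], y∈[0,2] → 3·2 = 6.
|A △ B| = |A| + |B| − 2·|A∩B| = 8 + 12 − 12 = 8.00.

8.00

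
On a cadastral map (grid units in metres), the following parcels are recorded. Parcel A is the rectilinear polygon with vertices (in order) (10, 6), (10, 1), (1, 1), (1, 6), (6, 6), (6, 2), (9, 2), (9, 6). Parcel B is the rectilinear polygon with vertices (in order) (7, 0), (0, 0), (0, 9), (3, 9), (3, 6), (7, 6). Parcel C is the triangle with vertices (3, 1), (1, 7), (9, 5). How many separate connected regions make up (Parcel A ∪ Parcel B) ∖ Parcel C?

2

(Parcel A ∪ Parcel B) ∖ Parcel C splits into 2 disjoint pieces (area 37.8333, area 0.5).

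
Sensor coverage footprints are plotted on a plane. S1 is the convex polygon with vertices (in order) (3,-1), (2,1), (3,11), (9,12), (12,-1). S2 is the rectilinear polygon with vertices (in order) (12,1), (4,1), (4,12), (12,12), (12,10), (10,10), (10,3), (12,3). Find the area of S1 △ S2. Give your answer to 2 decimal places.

45.77

|S1| = 100.5, |S2| = 74, |S1∩S2| = 64.3654.
|S1 △ S2| = |S1| + |S2| − 2·|S1∩S2| = 100.5 + 74 − 128.7308 = 45.77.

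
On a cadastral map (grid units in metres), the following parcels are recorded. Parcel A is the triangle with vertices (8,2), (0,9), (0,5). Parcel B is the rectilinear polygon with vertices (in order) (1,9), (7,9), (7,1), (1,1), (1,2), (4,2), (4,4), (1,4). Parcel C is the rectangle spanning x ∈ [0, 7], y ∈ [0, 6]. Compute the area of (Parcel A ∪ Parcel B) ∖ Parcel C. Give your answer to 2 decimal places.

|Parcel A ∪ Parcel B| = 46.3333.
|(Parcel A ∪ Parcel B) ∩ Parcel C| = 25.5208.
|(Parcel A ∪ Parcel B) ∖ Parcel C| = 46.3333 − 25.5208 = 20.81.

20.81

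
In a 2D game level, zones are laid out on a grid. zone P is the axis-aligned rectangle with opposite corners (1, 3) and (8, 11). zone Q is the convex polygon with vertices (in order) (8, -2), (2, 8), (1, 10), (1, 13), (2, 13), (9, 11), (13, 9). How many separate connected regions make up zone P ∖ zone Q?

1

zone P ∖ zone Q is a single connected region.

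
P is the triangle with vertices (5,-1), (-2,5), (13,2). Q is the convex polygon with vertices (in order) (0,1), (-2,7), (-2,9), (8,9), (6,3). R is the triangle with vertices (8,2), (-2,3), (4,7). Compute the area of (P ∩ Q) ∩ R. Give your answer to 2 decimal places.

8.45

The region (P ∩ Q) ∩ R is the polygon with vertices (6.125,3.375), (6,3), (4.154,2.385), (0.641,2.736), (-0.688,3.875), (0.308,4.538).
By the shoelace formula its area is 8.45.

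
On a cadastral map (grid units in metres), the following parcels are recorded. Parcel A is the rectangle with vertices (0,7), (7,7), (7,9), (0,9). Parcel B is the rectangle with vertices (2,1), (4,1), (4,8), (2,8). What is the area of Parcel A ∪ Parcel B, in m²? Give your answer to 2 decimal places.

26.00

By inclusion–exclusion:
Individual areas: |Parcel A| = 14, |Parcel B| = 14.
|Parcel A∩Parcel B|: x∈[2,4], y∈[7,8] → 2·1 = 2.
|Parcel A ∪ Parcel B| = 28 − 2 = 26.00.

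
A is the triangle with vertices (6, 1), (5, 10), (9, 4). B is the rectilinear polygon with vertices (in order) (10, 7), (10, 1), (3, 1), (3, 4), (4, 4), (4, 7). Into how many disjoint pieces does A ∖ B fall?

1

A ∖ B is a single connected region.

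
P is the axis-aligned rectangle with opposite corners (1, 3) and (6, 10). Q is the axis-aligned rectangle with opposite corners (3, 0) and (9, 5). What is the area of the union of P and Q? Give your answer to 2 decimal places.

59.00

By inclusion–exclusion:
Individual areas: |P| = 35, |Q| = 30.
|P∩Q|: x∈[3,6], y∈[3,5] → 3·2 = 6.
|P ∪ Q| = 65 − 6 = 59.00.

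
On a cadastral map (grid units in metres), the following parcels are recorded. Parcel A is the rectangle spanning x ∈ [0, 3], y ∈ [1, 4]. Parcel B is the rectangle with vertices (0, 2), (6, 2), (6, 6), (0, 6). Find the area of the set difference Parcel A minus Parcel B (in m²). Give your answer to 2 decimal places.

|Parcel A∩Parcel B|: x∈[0,3], y∈[2,4] → 3·2 = 6.
|Parcel A| = 9.
|Parcel A ∖ Parcel B| = |Parcel A| − |Parcel A∩Parcel B| = 9 − 6 = 3.00.

3.00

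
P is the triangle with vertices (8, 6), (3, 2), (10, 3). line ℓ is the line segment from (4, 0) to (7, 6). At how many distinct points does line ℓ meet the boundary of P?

2

The segment meets the boundary at (6.333,4.667), (5.154,2.308).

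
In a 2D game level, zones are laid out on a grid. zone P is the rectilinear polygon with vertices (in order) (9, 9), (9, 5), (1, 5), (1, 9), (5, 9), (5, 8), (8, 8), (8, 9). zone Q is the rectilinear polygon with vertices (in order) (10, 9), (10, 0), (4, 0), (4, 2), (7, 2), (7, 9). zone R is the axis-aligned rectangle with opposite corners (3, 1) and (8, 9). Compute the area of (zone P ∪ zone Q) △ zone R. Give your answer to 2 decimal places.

45.00

|zone P ∪ zone Q| = 55.
|(zone P ∪ zone Q) ∩ zone R| = 25.
|(zone P ∪ zone Q) △ zone R| = 55 + 40 − 50 = 45.00.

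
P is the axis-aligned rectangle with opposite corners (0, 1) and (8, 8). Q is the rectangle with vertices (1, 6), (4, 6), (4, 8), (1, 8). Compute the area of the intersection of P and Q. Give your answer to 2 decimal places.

|P∩Q|: x∈[1,4], y∈[6,8] → 3·2 = 6.

6.00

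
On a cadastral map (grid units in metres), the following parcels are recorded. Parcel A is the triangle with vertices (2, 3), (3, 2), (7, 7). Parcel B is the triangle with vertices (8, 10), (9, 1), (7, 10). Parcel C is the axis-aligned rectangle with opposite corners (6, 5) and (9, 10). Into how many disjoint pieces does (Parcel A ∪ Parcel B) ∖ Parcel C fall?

2

(Parcel A ∪ Parcel B) ∖ Parcel C splits into 2 disjoint pieces (area 4.275, area 0.8889).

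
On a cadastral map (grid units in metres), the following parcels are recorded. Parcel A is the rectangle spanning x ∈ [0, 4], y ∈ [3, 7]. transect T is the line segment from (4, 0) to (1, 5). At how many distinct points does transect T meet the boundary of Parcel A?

1

The segment meets the boundary at (2.2,3).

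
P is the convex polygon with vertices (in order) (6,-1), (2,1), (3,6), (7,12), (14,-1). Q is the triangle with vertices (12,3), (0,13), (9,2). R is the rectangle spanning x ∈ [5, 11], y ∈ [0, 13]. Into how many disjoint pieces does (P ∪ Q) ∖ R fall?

(P ∪ Q) ∖ R is a single connected region.

1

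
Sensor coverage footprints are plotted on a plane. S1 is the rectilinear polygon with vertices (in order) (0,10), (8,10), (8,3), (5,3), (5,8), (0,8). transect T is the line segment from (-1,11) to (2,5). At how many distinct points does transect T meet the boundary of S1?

The segment meets the boundary at (0.5,8), (0,9).

2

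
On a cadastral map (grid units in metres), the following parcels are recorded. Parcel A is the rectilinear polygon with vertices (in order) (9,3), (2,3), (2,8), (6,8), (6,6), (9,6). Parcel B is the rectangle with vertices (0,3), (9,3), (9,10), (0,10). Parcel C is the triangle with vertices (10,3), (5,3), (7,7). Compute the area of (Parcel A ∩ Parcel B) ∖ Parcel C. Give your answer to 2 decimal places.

20.29

|Parcel A ∩ Parcel B| = 29.
|(Parcel A ∩ Parcel B) ∩ Parcel C| = 8.7083.
|(Parcel A ∩ Parcel B) ∖ Parcel C| = 29 − 8.7083 = 20.29.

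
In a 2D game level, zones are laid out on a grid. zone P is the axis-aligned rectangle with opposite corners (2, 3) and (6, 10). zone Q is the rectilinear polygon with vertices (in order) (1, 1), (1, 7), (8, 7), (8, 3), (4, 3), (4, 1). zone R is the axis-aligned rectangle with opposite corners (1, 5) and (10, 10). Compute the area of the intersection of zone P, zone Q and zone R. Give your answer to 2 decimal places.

The intersection is the polygon with vertices (2,7), (6,7), (6,5), (2,5).
By the shoelace formula its area is 8.00.

8.00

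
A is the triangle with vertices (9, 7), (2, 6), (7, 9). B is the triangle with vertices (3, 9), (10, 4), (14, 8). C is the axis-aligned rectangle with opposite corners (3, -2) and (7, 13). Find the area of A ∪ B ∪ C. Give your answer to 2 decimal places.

79.31

By inclusion–exclusion:
Individual areas: |A| = 8, |B| = 24, |C| = 60.
|A∩B| = 5.0324.
|A∩C| = 5.4857.
|B∩C| = 4.987.
|A∩B∩C| = 2.8194.
|A ∪ B ∪ C| = 92 − 15.5051 + 2.8194 = 79.31.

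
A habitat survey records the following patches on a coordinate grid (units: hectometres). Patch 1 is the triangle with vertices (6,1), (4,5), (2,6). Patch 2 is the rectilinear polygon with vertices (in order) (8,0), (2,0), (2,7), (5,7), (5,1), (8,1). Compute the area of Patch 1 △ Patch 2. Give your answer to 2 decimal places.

21.75

|Patch 1| = 3, |Patch 2| = 24, |Patch 1∩Patch 2| = 2.625.
|Patch 1 △ Patch 2| = |Patch 1| + |Patch 2| − 2·|Patch 1∩Patch 2| = 3 + 24 − 5.25 = 21.75.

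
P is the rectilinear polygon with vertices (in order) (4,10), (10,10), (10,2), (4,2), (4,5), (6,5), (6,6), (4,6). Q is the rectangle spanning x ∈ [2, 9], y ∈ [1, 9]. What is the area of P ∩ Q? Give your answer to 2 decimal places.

The intersection is the polygon with vertices (4,2), (4,5), (6,5), (6,6), (4,6), (4,9), (9,9), (9,2).
By the shoelace formula its area is 33.00.

33.00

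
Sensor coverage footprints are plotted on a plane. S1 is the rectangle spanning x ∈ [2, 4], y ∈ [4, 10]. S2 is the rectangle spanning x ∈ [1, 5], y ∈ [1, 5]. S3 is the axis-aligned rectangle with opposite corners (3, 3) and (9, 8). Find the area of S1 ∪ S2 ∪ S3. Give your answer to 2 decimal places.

By inclusion–exclusion:
Individual areas: |S1| = 12, |S2| = 16, |S3| = 30.
|S1∩S2|: x∈[2,4], y∈[4,5] → 2·1 = 2.
|S1∩S3|: x∈[3,4], y∈[4,8] → 1·4 = 4.
|S2∩S3|: x∈[3,5], y∈[3,5] → 2·2 = 4.
|S1∩S2∩S3| = 1.
|S1 ∪ S2 ∪ S3| = 58 − 10 + 1 = 49.00.

49.00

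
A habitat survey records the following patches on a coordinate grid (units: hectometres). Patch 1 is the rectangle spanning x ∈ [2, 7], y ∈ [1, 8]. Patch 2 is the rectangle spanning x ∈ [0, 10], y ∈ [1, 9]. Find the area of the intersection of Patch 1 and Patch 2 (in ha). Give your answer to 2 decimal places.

|Patch 1∩Patch 2|: x∈[2,7], y∈[1,8] → 5·7 = 35.

35.00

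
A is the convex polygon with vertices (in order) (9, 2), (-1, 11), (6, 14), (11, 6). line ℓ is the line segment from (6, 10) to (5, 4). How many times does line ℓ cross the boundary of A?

The segment meets the boundary at (5.232,5.391).

1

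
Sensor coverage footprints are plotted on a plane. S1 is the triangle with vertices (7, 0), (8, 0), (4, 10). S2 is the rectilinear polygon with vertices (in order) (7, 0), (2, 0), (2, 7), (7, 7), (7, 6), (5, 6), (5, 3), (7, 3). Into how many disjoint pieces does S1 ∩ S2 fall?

2

S1 ∩ S2 splits into 2 disjoint pieces (area 1.3, area 0.35).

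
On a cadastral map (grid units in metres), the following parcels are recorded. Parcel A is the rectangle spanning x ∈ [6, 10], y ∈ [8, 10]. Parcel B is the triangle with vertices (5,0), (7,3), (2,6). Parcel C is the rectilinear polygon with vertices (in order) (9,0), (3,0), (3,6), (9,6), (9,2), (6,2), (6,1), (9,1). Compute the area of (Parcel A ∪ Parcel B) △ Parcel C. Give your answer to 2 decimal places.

32.07

|Parcel A ∪ Parcel B| = 18.5.
|(Parcel A ∪ Parcel B) ∩ Parcel C| = 9.7167.
|(Parcel A ∪ Parcel B) △ Parcel C| = 18.5 + 33 − 19.4333 = 32.07.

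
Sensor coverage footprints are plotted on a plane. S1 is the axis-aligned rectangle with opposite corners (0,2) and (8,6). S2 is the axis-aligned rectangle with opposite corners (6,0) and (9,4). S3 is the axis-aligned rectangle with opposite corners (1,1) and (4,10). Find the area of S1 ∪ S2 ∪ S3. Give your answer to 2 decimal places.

55.00

By inclusion–exclusion:
Individual areas: |S1| = 32, |S2| = 12, |S3| = 27.
|S1∩S2|: x∈[6,8], y∈[2,4] → 2·2 = 4.
|S1∩S3|: x∈[1,4], y∈[2,6] → 3·4 = 12.
|S2∩S3| = 0 (no overlap).
|S1∩S2∩S3| = 0.
|S1 ∪ S2 ∪ S3| = 71 − 16 + 0 = 55.00.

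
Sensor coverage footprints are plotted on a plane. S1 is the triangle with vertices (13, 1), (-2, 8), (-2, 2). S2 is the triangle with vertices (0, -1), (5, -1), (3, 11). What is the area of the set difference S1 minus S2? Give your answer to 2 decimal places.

32.70

|S1| = 45, |S1∩S2| = 12.2968.
|S1 ∖ S2| = |S1| − |S1∩S2| = 45 − 12.2968 = 32.70.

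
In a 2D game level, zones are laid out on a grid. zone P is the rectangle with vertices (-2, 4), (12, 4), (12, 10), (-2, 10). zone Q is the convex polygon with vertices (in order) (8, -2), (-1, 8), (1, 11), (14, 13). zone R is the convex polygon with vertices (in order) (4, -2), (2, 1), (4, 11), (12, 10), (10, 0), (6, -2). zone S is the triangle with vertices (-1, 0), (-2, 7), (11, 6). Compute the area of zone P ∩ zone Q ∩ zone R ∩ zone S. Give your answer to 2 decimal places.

The intersection is the polygon with vertices (2.6,4), (3.121,6.606), (11,6), (7,4).
By the shoelace formula its area is 14.82.

14.82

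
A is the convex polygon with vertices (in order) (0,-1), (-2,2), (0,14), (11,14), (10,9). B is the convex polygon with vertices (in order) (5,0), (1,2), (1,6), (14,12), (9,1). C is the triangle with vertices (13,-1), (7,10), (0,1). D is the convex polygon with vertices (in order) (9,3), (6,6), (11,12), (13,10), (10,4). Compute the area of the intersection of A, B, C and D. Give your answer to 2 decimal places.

2.38

The intersection is the polygon with vertices (8.412,7.412), (6.5,5.5), (6,6), (7.923,8.308).
By the shoelace formula its area is 2.38.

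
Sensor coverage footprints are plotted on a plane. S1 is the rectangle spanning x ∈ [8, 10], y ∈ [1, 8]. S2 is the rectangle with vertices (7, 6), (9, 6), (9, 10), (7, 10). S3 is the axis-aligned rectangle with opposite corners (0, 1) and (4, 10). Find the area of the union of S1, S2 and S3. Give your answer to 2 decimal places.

56.00

By inclusion–exclusion:
Individual areas: |S1| = 14, |S2| = 8, |S3| = 36.
|S1∩S2|: x∈[8,9], y∈[6,8] → 1·2 = 2.
|S1∩S3| = 0 (no overlap).
|S2∩S3| = 0 (no overlap).
|S1∩S2∩S3| = 0.
|S1 ∪ S2 ∪ S3| = 58 − 2 + 0 = 56.00.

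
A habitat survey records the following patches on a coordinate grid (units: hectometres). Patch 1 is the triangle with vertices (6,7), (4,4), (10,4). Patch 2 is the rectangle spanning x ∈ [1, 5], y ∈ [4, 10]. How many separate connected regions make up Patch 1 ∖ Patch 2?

1

Patch 1 ∖ Patch 2 is a single connected region.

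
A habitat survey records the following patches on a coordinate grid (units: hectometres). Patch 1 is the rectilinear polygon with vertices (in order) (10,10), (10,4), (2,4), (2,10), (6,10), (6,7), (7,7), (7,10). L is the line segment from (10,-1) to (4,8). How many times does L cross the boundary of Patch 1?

1

The segment meets the boundary at (6.667,4).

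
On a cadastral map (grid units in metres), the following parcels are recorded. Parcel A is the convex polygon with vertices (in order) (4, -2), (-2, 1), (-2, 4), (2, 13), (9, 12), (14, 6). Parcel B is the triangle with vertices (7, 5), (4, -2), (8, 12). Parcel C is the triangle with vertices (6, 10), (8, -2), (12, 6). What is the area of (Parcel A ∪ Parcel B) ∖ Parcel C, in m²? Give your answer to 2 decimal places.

|Parcel A ∪ Parcel B| = 149.5.
|(Parcel A ∪ Parcel B) ∩ Parcel C| = 26.9804.
|(Parcel A ∪ Parcel B) ∖ Parcel C| = 149.5 − 26.9804 = 122.52.

122.52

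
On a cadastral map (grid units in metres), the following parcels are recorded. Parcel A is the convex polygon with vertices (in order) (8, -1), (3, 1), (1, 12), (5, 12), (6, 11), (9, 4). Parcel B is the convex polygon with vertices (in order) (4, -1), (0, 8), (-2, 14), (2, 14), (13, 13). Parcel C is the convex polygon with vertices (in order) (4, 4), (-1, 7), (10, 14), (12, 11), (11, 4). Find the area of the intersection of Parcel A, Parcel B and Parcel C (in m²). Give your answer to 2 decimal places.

The intersection is the polygon with vertices (1.607,8.659), (5.722,11.278), (6,11), (8.286,5.667), (7.214,4), (4,4), (2.265,5.041).
By the shoelace formula its area is 32.78.

32.78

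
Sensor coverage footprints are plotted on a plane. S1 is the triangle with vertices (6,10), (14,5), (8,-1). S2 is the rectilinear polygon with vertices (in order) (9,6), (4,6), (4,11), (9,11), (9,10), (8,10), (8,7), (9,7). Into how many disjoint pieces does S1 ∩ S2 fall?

S1 ∩ S2 is a single connected region.

1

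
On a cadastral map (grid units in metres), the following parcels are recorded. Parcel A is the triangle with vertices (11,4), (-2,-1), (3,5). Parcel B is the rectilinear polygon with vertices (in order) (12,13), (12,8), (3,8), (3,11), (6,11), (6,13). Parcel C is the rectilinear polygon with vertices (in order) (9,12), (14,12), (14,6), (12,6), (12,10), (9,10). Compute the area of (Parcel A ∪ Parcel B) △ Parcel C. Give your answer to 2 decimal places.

71.50

|Parcel A ∪ Parcel B| = 65.5.
|(Parcel A ∪ Parcel B) ∩ Parcel C| = 6.
|(Parcel A ∪ Parcel B) △ Parcel C| = 65.5 + 18 − 12 = 71.50.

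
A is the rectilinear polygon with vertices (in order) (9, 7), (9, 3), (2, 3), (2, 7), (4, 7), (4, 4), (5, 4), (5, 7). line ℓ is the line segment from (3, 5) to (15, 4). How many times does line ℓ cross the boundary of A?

3

The segment meets the boundary at (5,4.833), (4,4.917), (9,4.5).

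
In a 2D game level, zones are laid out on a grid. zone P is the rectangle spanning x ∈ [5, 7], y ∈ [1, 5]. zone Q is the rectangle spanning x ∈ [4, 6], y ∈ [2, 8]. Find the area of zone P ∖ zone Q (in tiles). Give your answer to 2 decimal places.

5.00

|zone P∩zone Q|: x∈[5,6], y∈[2,5] → 1·3 = 3.
|zone P| = 8.
|zone P ∖ zone Q| = |zone P| − |zone P∩zone Q| = 8 − 3 = 5.00.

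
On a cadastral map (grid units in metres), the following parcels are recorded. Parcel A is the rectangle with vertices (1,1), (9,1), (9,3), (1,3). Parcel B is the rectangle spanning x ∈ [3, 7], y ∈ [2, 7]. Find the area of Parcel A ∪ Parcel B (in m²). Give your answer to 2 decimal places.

By inclusion–exclusion:
Individual areas: |Parcel A| = 16, |Parcel B| = 20.
|Parcel A∩Parcel B|: x∈[3,7], y∈[2,3] → 4·1 = 4.
|Parcel A ∪ Parcel B| = 36 − 4 = 32.00.

32.00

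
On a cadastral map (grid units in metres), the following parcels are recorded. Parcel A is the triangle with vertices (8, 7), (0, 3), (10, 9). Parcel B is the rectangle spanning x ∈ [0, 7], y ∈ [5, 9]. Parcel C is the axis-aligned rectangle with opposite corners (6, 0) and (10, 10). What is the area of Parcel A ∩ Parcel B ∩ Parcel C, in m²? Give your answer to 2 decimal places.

The intersection is the polygon with vertices (7,7.2), (7,6.5), (6,6), (6,6.6).
By the shoelace formula its area is 0.65.

0.65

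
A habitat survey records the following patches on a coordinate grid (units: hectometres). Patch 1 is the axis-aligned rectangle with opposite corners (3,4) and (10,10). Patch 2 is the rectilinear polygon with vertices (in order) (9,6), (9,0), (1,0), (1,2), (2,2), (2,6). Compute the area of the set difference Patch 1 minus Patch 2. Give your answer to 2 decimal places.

30.00

|Patch 1| = 42, |Patch 1∩Patch 2| = 12.
|Patch 1 ∖ Patch 2| = |Patch 1| − |Patch 1∩Patch 2| = 42 − 12 = 30.00.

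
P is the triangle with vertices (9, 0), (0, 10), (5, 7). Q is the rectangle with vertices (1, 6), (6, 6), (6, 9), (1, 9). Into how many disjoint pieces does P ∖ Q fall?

2

P ∖ Q splits into 2 disjoint pieces (area 5.9143, area 0.3889).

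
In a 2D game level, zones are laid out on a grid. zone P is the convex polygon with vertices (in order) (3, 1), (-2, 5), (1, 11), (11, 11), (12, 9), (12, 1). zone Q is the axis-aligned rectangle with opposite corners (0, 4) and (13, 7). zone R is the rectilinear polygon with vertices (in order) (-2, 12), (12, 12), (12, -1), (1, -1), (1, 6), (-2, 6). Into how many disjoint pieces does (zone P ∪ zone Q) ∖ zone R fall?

(zone P ∪ zone Q) ∖ zone R splits into 2 disjoint pieces (area 6.35, area 3).

2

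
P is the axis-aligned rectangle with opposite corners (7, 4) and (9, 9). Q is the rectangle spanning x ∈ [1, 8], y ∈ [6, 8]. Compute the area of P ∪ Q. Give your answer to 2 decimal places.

22.00

By inclusion–exclusion:
Individual areas: |P| = 10, |Q| = 14.
|P∩Q|: x∈[7,8], y∈[6,8] → 1·2 = 2.
|P ∪ Q| = 24 − 2 = 22.00.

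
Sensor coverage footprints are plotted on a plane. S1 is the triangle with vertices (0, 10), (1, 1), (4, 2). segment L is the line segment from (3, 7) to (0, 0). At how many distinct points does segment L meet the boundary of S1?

The segment meets the boundary at (0.882,2.059), (2.308,5.385).

2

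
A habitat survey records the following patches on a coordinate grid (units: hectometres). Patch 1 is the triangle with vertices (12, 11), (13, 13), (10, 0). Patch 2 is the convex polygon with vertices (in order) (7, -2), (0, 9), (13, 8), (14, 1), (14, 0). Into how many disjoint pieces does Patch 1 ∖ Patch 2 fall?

Patch 1 ∖ Patch 2 is a single connected region.

1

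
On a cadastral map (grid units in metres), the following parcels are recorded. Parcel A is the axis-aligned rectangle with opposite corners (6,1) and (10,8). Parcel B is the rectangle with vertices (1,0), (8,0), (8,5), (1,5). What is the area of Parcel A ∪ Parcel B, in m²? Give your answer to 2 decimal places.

By inclusion–exclusion:
Individual areas: |Parcel A| = 28, |Parcel B| = 35.
|Parcel A∩Parcel B|: x∈[6,8], y∈[1,5] → 2·4 = 8.
|Parcel A ∪ Parcel B| = 63 − 8 = 55.00.

55.00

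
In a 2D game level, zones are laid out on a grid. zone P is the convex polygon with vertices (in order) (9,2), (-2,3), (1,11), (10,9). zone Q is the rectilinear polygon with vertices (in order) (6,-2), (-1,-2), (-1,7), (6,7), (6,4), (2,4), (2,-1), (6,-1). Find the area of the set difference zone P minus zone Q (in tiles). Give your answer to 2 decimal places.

|zone P| = 78, |zone P∩zone Q| = 24.3485.
|zone P ∖ zone Q| = |zone P| − |zone P∩zone Q| = 78 − 24.3485 = 53.65.

53.65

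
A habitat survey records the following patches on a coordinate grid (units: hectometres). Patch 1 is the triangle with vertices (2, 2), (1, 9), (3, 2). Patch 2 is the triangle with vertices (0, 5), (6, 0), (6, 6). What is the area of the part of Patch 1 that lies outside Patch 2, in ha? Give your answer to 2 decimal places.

1.99

|Patch 1| = 3.5, |Patch 1∩Patch 2| = 1.5075.
|Patch 1 ∖ Patch 2| = |Patch 1| − |Patch 1∩Patch 2| = 3.5 − 1.5075 = 1.99.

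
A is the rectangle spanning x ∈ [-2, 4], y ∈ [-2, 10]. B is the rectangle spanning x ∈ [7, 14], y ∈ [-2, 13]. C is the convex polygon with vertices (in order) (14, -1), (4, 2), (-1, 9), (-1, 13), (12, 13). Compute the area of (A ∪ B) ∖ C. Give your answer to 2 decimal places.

77.85

|A ∪ B| = 177.
|(A ∪ B) ∩ C| = 99.15.
|(A ∪ B) ∖ C| = 177 − 99.15 = 77.85.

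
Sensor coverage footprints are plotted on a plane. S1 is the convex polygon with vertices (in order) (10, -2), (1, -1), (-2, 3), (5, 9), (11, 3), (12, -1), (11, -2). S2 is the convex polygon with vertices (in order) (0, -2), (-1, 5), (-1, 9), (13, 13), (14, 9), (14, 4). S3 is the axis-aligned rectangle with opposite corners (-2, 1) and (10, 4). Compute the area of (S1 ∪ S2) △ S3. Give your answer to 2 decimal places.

143.67

|S1 ∪ S2| = 175.5001.
|(S1 ∪ S2) ∩ S3| = 33.9169.
|(S1 ∪ S2) △ S3| = 175.5001 + 36 − 67.8338 = 143.67.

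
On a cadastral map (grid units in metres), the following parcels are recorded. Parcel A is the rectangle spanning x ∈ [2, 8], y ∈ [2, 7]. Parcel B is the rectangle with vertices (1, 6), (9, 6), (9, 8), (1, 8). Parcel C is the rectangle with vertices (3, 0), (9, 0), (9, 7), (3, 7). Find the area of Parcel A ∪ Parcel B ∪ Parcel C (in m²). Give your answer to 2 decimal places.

By inclusion–exclusion:
Individual areas: |Parcel A| = 30, |Parcel B| = 16, |Parcel C| = 42.
|Parcel A∩Parcel B|: x∈[2,8], y∈[6,7] → 6·1 = 6.
|Parcel A∩Parcel C|: x∈[3,8], y∈[2,7] → 5·5 = 25.
|Parcel B∩Parcel C|: x∈[3,9], y∈[6,7] → 6·1 = 6.
|Parcel A∩Parcel B∩Parcel C| = 5.
|Parcel A ∪ Parcel B ∪ Parcel C| = 88 − 37 + 5 = 56.00.

56.00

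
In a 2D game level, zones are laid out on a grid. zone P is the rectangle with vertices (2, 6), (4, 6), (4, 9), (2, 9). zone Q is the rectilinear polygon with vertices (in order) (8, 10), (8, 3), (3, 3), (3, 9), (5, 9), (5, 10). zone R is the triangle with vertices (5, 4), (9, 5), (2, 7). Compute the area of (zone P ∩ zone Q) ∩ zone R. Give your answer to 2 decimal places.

0.57

The region (zone P ∩ zone Q) ∩ zone R is the polygon with vertices (3,6), (3,6.714), (4,6.429), (4,6).
By the shoelace formula its area is 0.57.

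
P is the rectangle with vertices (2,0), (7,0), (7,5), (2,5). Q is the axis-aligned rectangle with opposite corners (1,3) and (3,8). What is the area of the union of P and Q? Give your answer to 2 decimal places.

By inclusion–exclusion:
Individual areas: |P| = 25, |Q| = 10.
|P∩Q|: x∈[2,3], y∈[3,5] → 1·2 = 2.
|P ∪ Q| = 35 − 2 = 33.00.

33.00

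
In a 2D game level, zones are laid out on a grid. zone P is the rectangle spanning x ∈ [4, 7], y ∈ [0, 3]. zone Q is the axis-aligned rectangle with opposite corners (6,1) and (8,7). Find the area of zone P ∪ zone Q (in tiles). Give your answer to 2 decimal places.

By inclusion–exclusion:
Individual areas: |zone P| = 9, |zone Q| = 12.
|zone P∩zone Q|: x∈[6,7], y∈[1,3] → 1·2 = 2.
|zone P ∪ zone Q| = 21 − 2 = 19.00.

19.00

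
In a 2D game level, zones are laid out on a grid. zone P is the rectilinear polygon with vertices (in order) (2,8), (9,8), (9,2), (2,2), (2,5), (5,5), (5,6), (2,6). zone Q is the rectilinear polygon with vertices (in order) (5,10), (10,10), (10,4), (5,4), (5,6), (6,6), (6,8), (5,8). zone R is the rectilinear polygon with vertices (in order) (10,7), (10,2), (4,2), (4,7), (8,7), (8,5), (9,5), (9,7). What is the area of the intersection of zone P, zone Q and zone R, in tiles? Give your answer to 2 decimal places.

9.00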